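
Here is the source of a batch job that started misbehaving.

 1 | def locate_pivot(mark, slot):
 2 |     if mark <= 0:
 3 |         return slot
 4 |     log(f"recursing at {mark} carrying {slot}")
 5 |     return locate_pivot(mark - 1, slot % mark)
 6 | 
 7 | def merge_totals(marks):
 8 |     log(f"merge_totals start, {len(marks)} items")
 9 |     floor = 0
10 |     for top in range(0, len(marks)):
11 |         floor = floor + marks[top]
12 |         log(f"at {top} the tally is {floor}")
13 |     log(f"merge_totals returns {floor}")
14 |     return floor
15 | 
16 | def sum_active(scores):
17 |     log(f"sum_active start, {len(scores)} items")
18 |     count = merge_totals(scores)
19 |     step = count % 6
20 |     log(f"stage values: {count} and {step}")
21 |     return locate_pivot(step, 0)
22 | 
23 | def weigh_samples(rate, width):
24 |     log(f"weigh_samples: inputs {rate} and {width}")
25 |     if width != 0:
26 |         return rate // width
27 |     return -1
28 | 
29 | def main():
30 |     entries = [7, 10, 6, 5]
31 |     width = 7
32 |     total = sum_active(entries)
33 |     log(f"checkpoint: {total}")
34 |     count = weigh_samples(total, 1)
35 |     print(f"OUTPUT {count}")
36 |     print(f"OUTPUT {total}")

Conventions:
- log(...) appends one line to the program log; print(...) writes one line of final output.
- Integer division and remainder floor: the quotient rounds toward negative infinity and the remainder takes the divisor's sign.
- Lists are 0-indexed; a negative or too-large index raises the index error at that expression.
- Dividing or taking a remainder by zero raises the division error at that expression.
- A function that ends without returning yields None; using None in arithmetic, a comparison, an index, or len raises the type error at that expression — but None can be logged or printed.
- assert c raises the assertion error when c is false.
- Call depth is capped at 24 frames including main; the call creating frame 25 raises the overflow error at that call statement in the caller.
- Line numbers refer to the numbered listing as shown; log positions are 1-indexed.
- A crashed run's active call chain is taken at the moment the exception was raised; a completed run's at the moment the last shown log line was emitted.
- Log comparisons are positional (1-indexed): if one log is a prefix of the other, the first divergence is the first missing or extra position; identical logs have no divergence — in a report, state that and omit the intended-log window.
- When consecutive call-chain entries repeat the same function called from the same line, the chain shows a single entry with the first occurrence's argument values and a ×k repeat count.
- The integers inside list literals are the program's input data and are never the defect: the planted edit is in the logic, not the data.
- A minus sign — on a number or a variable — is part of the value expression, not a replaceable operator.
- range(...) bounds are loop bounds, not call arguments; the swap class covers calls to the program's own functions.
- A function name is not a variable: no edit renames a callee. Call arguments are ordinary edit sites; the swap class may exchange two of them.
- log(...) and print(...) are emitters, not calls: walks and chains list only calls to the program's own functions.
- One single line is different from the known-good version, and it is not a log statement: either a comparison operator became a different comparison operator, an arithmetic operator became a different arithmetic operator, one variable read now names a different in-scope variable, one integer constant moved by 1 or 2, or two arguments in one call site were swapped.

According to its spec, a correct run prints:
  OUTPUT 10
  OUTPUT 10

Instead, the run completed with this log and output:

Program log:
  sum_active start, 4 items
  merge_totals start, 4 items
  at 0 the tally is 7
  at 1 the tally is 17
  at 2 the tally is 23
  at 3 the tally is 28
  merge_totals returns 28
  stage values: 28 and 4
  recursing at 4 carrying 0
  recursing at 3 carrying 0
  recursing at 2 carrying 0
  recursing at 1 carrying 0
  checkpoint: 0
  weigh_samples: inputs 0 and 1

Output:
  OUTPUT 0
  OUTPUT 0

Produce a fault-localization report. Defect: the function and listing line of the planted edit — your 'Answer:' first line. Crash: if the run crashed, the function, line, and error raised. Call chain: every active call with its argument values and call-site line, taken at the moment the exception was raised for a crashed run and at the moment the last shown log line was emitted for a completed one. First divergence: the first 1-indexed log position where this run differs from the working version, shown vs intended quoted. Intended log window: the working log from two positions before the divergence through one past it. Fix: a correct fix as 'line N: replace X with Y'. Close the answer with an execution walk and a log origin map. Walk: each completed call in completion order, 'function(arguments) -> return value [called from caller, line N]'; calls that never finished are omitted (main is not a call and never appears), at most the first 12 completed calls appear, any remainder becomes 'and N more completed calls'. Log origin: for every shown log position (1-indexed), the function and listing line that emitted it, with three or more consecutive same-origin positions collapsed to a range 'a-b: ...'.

Answer: the defect is in locate_pivot at line 5.
Key observation: Position 10 is the first bad log line: 'recursing at 3 carrying 0' should read 'recursing at 3 carrying 4'.
Call chain: main -> weigh_samples(0, 1) (called at line 34).
First divergence: at position 10 the run shows 'recursing at 3 carrying 0' where the working version logs 'recursing at 3 carrying 4'.
Intended log window:
  8: stage values: 28 and 4
  9: recursing at 4 carrying 0
  10: recursing at 3 carrying 4
  11: recursing at 2 carrying 7
Execution walk:
  merge_totals([7, 10, 6, 5]) -> 28  [called from sum_active, line 18]
  locate_pivot(0, 0) -> 0  [called from locate_pivot, line 5]
  locate_pivot(1, 0) -> 0  [called from locate_pivot, line 5]
  locate_pivot(2, 0) -> 0  [called from locate_pivot, line 5]
  locate_pivot(3, 0) -> 0  [called from locate_pivot, line 5]
  locate_pivot(4, 0) -> 0  [called from sum_active, line 21]
  sum_active([7, 10, 6, 5]) -> 0  [called from main, line 32]
  weigh_samples(0, 1) -> 0  [called from main, line 34]
Log origins:
  1: from sum_active, line 17
  2: from merge_totals, line 8
  3-6: from merge_totals, line 12
  7: from merge_totals, line 13
  8: from sum_active, line 20
  9-12: from locate_pivot, line 4
  13: from main, line 33
  14: from weigh_samples, line 24
A correct fix: line 5: replace `%` with `+`.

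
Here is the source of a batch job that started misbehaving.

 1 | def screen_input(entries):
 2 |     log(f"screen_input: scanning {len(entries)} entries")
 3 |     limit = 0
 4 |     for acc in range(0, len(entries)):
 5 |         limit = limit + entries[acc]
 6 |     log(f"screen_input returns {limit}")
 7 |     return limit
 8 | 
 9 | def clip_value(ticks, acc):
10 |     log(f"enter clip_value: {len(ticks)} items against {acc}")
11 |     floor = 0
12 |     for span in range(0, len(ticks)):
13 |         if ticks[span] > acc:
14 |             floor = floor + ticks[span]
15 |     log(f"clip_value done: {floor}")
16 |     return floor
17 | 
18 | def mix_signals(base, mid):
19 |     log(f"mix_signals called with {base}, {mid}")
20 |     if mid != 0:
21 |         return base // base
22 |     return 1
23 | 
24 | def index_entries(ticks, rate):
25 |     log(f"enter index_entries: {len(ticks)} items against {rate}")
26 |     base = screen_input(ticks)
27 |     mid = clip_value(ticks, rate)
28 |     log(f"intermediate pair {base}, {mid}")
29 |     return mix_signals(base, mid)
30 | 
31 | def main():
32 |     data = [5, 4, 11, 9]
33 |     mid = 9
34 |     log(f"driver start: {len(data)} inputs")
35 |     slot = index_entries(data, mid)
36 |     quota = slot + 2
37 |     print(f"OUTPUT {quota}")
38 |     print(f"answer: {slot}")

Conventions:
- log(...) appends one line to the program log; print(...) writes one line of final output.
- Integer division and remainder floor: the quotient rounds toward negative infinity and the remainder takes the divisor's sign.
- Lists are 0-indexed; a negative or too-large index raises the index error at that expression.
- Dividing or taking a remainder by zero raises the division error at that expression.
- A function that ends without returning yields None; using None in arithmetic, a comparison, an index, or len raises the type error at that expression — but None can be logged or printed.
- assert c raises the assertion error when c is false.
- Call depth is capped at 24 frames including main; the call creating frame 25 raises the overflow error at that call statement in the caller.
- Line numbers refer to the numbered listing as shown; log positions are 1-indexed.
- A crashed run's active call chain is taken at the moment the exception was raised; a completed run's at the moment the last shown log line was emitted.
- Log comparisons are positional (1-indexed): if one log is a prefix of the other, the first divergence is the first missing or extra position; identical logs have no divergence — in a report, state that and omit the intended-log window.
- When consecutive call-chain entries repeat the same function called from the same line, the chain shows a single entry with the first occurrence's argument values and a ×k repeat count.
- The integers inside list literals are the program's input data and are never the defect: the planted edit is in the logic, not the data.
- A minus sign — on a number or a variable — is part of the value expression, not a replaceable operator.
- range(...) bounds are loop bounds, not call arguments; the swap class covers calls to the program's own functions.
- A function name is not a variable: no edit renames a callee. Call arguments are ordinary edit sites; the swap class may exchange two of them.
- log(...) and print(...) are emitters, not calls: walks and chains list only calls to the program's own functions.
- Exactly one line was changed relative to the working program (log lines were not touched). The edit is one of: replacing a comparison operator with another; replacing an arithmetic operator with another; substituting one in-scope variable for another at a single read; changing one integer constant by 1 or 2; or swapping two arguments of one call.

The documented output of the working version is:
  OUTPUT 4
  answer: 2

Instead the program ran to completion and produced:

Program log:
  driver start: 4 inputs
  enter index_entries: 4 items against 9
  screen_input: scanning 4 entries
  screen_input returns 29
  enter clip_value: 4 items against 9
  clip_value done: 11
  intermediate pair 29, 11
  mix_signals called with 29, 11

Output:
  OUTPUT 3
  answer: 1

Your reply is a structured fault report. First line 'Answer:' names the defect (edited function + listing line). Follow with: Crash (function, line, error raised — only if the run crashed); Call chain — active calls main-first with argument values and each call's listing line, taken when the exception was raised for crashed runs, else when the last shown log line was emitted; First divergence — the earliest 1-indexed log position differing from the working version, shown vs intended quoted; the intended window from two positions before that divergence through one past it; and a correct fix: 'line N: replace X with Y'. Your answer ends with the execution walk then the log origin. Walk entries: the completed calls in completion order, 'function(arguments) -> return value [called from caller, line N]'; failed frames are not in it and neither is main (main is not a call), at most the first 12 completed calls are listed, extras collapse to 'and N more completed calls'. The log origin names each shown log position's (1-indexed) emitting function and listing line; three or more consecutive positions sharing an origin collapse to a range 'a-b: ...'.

Answer: the defect is in mix_signals at line 21.
The tell: No log line changed; the fault shows up purely in the output.
Call chain: main -> index_entries([5, 4, 11, 9], 9) (called at line 35) -> mix_signals(29, 11) (called at line 29).
First divergence: none; the two logs match at every position.
Execution walk:
  screen_input([5, 4, 11, 9]) -> 29  [called from index_entries, line 26]
  clip_value([5, 4, 11, 9], 9) -> 11  [called from index_entries, line 27]
  mix_signals(29, 11) -> 1  [called from index_entries, line 29]
  index_entries([5, 4, 11, 9], 9) -> 1  [called from main, line 35]
Log line origins:
  1 — main, line 34
  2 — index_entries, line 25
  3 — screen_input, line 2
  4 — screen_input, line 6
  5 — clip_value, line 10
  6 — clip_value, line 15
  7 — index_entries, line 28
  8 — mix_signals, line 19
A correct fix: line 21: replace `base // base` with `base // mid`.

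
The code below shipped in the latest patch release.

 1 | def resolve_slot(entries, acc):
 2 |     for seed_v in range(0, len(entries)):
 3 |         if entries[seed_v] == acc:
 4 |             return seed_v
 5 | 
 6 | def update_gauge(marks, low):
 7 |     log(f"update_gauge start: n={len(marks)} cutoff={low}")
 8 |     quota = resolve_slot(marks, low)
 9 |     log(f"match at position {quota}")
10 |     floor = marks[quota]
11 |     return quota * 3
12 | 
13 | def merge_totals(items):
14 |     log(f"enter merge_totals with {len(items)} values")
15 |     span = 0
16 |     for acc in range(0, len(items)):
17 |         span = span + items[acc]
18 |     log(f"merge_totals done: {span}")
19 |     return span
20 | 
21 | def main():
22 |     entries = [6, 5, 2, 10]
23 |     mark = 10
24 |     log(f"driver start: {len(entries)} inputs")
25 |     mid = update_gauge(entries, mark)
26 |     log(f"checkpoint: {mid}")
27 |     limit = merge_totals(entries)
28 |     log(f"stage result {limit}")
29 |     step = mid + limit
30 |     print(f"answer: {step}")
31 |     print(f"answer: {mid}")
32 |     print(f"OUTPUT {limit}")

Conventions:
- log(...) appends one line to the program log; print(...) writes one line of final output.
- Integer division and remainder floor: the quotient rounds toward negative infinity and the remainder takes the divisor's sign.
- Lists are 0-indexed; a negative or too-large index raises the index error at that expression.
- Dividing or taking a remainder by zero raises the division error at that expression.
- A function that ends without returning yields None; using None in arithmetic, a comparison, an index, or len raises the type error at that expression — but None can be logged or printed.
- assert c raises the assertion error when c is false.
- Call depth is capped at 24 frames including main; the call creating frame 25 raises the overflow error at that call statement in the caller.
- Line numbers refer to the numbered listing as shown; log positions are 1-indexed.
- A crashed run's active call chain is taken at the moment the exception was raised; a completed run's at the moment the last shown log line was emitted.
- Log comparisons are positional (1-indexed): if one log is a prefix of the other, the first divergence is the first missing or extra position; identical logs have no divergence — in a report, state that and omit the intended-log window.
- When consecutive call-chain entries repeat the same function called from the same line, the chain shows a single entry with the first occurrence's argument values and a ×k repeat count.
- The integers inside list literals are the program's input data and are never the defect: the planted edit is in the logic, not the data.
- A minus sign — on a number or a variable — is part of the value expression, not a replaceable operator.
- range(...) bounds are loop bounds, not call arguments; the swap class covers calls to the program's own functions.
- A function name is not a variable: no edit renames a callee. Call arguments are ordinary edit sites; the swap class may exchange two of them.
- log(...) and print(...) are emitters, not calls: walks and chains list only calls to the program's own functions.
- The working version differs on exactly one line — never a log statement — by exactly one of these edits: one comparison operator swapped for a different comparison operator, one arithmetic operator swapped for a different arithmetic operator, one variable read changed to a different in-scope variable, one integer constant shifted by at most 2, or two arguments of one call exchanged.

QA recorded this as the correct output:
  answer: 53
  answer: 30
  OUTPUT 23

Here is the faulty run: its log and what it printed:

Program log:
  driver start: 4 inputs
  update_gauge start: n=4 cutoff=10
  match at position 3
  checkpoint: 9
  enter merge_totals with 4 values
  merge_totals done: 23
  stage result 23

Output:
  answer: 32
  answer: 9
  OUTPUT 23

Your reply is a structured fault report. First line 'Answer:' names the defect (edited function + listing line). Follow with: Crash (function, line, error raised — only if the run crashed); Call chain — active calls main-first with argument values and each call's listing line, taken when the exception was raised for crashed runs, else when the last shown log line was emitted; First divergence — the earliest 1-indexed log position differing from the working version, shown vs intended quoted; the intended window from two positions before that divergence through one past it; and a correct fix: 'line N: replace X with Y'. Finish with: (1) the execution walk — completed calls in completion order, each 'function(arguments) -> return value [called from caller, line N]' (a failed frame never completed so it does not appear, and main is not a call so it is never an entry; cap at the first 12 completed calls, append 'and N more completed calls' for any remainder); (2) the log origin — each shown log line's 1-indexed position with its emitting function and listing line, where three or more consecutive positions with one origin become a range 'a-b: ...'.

Answer: the defect is in update_gauge at line 11.
The tell: At log position 4 the runs split — shown 'checkpoint: 9', but the working version logs 'checkpoint: 30'.
Call chain: main.
First divergence: position 4 — the shown line 'checkpoint: 9' should read 'checkpoint: 30'.
Intended log window:
  2: update_gauge start: n=4 cutoff=10
  3: match at position 3
  4: checkpoint: 30
  5: enter merge_totals with 4 values
Execution walk:
  resolve_slot([6, 5, 2, 10], 10) -> 3  [called from update_gauge, line 8]
  update_gauge([6, 5, 2, 10], 10) -> 9  [called from main, line 25]
  merge_totals([6, 5, 2, 10]) -> 23  [called from main, line 27]
Log origins:
  1: emitted by main (line 24)
  2: emitted by update_gauge (line 7)
  3: emitted by update_gauge (line 9)
  4: emitted by main (line 26)
  5: emitted by merge_totals (line 14)
  6: emitted by merge_totals (line 18)
  7: emitted by main (line 28)
A correct fix: line 11: replace `quota` with `floor`.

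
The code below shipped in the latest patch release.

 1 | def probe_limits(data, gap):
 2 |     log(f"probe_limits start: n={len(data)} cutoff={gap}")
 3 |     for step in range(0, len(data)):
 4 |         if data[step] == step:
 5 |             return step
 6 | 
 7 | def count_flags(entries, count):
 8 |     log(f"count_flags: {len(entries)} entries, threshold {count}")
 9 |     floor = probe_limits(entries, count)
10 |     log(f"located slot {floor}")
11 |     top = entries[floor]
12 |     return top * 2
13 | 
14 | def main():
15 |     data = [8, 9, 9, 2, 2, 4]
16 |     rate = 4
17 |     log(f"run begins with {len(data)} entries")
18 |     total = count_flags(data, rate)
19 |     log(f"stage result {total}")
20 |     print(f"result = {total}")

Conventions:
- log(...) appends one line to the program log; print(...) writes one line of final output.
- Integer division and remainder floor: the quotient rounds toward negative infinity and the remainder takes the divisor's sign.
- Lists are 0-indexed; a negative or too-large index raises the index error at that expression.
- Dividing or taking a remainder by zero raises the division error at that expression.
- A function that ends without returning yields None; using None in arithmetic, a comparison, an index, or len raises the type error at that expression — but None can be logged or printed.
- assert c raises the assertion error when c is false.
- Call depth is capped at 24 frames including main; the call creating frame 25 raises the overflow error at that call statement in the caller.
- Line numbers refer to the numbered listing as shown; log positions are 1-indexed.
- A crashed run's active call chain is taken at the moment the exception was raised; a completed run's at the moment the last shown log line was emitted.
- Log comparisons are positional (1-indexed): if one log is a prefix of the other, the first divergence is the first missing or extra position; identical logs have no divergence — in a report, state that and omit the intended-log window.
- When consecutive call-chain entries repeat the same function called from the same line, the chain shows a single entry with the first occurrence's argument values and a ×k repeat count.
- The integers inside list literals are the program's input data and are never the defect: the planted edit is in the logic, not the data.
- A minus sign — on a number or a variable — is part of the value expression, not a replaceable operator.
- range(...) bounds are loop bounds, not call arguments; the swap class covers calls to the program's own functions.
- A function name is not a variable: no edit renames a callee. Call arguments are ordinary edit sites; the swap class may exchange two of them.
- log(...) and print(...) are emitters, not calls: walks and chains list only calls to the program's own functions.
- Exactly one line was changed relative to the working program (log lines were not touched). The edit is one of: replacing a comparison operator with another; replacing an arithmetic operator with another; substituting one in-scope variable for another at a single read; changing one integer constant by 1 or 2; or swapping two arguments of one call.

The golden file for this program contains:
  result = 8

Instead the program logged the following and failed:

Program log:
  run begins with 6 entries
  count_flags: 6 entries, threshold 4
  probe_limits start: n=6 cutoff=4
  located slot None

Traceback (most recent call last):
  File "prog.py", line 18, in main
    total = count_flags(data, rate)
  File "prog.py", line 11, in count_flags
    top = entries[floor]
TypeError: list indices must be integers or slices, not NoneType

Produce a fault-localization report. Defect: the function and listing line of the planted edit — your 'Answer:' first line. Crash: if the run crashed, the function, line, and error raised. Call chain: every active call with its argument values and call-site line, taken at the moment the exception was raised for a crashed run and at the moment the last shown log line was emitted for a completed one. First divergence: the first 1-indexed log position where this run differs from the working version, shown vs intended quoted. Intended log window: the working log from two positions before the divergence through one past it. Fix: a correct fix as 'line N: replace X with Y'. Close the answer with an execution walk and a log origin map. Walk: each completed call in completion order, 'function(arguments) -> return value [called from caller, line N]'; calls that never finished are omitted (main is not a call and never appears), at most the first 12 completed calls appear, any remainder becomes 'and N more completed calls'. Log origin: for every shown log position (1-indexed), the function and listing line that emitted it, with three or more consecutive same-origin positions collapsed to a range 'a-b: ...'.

Answer: the defect is in probe_limits at line 4.
The tell: Position 4 is the first bad log line: 'located slot None' should read 'located slot 5'.
Crash: count_flags, line 11, TypeError.
Call chain: main -> count_flags([8, 9, 9, 2, 2, 4], 4) (called at line 18).
First divergence: position 4 — the shown line 'located slot None' should read 'located slot 5'.
Intended log window:
  2: count_flags: 6 entries, threshold 4
  3: probe_limits start: n=6 cutoff=4
  4: located slot 5
  5: stage result 8
Execution walk:
  probe_limits([8, 9, 9, 2, 2, 4], 4) -> None  [called from count_flags, line 9]
Origin of each log line:
  1: logged in main at line 17
  2: logged in count_flags at line 8
  3: logged in probe_limits at line 2
  4: logged in count_flags at line 10
A correct fix: line 4: replace `data[step] == step` with `data[step] == gap`.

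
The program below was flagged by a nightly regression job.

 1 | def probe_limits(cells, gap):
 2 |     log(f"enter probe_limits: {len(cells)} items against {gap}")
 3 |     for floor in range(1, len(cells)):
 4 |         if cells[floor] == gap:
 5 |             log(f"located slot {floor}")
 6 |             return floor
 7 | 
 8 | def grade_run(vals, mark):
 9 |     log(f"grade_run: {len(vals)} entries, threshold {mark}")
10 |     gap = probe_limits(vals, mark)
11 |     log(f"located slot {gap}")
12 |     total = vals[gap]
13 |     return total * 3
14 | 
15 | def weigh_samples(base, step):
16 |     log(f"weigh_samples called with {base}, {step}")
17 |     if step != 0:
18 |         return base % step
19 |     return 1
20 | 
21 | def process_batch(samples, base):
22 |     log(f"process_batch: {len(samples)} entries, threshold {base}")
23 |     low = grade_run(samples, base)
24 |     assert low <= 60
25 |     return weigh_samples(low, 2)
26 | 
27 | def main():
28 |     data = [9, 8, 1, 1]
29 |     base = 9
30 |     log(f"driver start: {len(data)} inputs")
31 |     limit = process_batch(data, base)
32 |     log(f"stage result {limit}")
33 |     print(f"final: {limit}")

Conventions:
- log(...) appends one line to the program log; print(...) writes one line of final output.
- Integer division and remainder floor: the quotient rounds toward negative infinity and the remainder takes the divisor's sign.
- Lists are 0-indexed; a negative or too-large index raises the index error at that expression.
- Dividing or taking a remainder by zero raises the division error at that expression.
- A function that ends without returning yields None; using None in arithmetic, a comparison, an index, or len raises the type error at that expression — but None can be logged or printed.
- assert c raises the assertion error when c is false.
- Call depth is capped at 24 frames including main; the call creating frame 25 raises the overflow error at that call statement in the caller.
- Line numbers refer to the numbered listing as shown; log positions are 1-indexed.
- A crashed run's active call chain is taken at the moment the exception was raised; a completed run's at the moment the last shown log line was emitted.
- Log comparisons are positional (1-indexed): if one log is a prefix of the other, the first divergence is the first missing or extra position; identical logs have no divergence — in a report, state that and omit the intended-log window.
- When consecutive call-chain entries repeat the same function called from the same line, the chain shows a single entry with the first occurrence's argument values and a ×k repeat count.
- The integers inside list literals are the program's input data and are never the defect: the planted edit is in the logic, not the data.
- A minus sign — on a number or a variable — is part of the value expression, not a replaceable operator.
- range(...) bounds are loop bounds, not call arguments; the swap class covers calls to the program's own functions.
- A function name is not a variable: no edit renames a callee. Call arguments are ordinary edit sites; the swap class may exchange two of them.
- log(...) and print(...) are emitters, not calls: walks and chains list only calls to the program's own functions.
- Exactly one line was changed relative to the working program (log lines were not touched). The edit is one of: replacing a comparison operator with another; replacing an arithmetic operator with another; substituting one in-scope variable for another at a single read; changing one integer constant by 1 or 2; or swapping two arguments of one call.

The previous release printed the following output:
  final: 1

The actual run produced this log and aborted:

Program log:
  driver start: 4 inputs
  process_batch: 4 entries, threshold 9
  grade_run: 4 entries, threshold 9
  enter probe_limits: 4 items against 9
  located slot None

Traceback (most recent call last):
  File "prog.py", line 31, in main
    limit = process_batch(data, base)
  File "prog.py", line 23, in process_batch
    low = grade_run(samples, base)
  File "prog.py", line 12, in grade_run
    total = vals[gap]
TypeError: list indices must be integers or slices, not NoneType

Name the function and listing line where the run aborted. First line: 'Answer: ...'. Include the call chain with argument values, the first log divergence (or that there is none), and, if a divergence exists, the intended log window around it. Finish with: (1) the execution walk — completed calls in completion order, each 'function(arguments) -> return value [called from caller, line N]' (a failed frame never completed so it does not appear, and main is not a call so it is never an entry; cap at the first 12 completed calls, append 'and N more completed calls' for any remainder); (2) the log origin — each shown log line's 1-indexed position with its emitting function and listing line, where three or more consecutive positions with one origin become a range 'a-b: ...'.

Answer: the error was raised in grade_run, line 12.
Key fact: Position 5 is the first bad log line: 'located slot None' should read 'located slot 0'.
Call chain: main -> process_batch([9, 8, 1, 1], 9) (called at line 31) -> grade_run([9, 8, 1, 1], 9) (called at line 23).
First divergence: position 5; shown 'located slot None' vs intended 'located slot 0'.
Intended log window:
  3: grade_run: 4 entries, threshold 9
  4: enter probe_limits: 4 items against 9
  5: located slot 0
  6: located slot 0
Execution walk:
  probe_limits([9, 8, 1, 1], 9) -> None  [called from grade_run, line 10]
Log origin:
  1: logged in main at line 30
  2: logged in process_batch at line 22
  3: logged in grade_run at line 9
  4: logged in probe_limits at line 2
  5: logged in grade_run at line 11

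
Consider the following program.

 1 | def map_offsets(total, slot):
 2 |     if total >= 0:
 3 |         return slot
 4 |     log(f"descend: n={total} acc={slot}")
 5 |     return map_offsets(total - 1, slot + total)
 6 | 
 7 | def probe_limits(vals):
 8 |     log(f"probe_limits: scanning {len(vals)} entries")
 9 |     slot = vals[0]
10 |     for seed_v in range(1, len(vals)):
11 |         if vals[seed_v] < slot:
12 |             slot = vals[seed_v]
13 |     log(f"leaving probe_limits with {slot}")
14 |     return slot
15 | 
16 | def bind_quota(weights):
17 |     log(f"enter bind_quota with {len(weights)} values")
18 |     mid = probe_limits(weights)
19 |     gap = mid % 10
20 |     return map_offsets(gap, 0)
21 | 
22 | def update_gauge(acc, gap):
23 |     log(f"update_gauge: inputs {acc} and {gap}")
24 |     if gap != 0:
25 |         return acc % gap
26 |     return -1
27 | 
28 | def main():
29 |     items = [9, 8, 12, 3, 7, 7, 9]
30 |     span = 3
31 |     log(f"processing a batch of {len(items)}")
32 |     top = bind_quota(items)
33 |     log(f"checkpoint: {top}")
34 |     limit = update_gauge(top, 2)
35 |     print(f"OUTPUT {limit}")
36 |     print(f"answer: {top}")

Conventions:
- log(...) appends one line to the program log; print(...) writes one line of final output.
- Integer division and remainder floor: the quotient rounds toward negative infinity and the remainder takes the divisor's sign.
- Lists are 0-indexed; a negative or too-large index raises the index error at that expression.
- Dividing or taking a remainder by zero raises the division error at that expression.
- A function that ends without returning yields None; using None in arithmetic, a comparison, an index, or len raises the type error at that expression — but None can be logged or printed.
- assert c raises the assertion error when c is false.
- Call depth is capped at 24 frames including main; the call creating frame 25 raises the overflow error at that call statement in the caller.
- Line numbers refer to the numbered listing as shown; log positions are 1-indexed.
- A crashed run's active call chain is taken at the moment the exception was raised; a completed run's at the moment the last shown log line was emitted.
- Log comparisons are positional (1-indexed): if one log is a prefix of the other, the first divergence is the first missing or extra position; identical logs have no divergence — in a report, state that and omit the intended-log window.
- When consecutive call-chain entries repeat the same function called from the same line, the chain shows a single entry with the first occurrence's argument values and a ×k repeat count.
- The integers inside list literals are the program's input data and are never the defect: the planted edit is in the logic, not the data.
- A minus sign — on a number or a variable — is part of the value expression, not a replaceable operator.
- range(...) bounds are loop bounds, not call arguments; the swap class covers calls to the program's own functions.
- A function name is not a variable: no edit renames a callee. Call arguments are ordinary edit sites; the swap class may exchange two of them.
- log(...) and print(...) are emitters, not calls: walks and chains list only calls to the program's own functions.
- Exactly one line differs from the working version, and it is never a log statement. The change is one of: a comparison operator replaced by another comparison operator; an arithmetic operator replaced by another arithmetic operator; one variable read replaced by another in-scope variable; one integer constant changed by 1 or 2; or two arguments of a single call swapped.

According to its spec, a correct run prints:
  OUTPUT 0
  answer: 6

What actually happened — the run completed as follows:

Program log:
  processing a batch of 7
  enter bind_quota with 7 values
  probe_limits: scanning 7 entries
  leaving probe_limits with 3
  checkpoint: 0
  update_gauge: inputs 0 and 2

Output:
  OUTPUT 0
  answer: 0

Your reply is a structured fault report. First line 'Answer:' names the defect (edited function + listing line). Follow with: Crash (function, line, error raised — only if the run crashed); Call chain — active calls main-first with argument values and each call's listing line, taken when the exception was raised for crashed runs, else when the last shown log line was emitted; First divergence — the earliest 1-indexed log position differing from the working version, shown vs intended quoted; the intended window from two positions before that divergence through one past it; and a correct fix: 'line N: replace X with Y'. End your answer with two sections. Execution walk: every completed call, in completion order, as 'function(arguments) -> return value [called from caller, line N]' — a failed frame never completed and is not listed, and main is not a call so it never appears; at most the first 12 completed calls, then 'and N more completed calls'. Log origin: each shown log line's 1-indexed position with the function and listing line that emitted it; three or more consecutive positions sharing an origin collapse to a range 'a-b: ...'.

Answer: the defect is in map_offsets at line 2.
Key fact: Position 5 is the first bad log line: 'checkpoint: 0' should read 'descend: n=3 acc=0'.
Call chain: main -> update_gauge(0, 2) (called at line 34).
First divergence: position 5; shown 'checkpoint: 0' vs intended 'descend: n=3 acc=0'.
Intended log window:
  3: probe_limits: scanning 7 entries
  4: leaving probe_limits with 3
  5: descend: n=3 acc=0
  6: descend: n=2 acc=3
Execution walk:
  probe_limits([9, 8, 12, 3, 7, 7, 9]) -> 3  [called from bind_quota, line 18]
  map_offsets(3, 0) -> 0  [called from bind_quota, line 20]
  bind_quota([9, 8, 12, 3, 7, 7, 9]) -> 0  [called from main, line 32]
  update_gauge(0, 2) -> 0  [called from main, line 34]
Log origins:
  1: logged in main at line 31
  2: logged in bind_quota at line 17
  3: logged in probe_limits at line 8
  4: logged in probe_limits at line 13
  5: logged in main at line 33
  6: logged in update_gauge at line 23
A correct fix: line 2: replace `>=` with `<=`.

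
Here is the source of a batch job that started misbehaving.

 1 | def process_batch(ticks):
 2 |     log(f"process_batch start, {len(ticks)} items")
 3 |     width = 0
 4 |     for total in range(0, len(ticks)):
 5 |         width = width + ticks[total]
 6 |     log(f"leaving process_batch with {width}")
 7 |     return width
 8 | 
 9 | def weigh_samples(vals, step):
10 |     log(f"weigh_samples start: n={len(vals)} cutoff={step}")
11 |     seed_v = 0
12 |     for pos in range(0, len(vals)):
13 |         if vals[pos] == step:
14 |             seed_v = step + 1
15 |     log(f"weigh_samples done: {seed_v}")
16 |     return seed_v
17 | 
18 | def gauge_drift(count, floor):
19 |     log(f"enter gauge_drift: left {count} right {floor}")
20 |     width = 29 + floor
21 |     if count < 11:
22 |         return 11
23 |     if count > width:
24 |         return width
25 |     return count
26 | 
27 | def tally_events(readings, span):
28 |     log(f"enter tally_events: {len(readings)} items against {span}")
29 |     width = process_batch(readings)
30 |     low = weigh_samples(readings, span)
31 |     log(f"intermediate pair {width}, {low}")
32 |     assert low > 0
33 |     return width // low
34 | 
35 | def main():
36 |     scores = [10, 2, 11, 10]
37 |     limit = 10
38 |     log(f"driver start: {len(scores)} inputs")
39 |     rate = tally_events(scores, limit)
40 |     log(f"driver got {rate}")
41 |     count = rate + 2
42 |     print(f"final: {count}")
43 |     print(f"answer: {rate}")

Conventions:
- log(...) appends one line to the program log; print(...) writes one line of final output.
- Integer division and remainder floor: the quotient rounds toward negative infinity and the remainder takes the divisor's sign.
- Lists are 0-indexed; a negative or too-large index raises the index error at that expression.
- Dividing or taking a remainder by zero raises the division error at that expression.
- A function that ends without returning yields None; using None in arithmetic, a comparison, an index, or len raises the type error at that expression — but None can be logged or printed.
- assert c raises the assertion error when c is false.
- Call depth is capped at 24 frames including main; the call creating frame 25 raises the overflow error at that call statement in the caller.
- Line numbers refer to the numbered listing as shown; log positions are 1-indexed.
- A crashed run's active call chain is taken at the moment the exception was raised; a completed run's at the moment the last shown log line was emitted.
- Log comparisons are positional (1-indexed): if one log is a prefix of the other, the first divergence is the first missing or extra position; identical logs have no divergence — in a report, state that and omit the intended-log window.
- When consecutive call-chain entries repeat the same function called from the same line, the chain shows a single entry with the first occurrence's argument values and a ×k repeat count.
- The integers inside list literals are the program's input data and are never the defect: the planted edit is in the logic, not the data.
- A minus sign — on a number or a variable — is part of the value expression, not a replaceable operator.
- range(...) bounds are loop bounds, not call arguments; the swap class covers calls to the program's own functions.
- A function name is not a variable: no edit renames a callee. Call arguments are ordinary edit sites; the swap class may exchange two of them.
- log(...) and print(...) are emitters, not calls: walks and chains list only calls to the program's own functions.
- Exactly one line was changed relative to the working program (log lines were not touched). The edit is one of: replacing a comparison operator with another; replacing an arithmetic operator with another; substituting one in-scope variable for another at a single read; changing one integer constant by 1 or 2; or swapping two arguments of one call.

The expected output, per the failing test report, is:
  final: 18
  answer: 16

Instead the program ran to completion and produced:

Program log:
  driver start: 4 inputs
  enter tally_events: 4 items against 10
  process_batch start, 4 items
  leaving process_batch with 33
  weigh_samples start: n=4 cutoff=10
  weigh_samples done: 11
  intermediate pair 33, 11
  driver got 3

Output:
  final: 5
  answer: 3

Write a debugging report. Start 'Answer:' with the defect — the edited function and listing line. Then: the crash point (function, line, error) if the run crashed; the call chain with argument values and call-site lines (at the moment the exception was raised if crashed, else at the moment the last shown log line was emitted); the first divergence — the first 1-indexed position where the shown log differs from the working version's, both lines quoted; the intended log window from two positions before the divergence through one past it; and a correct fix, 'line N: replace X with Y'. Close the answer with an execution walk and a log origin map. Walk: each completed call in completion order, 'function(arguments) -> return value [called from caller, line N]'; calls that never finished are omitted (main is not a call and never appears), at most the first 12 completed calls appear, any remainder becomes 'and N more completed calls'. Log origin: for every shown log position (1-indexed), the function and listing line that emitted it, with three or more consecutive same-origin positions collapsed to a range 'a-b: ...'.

Answer: the defect is in weigh_samples at line 14.
Key fact: At log position 6 the runs split — shown 'weigh_samples done: 11', but the working version logs 'weigh_samples done: 2'.
Call chain: main.
First divergence: position 6; shown 'weigh_samples done: 11' vs intended 'weigh_samples done: 2'.
Intended log window:
  4: leaving process_batch with 33
  5: weigh_samples start: n=4 cutoff=10
  6: weigh_samples done: 2
  7: intermediate pair 33, 2
Execution walk:
  process_batch([10, 2, 11, 10]) -> 33  [called from tally_events, line 29]
  weigh_samples([10, 2, 11, 10], 10) -> 11  [called from tally_events, line 30]
  tally_events([10, 2, 11, 10], 10) -> 3  [called from main, line 39]
Origin of each log line:
  1: logged in main at line 38
  2: logged in tally_events at line 28
  3: logged in process_batch at line 2
  4: logged in process_batch at line 6
  5: logged in weigh_samples at line 10
  6: logged in weigh_samples at line 15
  7: logged in tally_events at line 31
  8: logged in main at line 40
A correct fix: line 14: replace `step` with `seed_v`.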